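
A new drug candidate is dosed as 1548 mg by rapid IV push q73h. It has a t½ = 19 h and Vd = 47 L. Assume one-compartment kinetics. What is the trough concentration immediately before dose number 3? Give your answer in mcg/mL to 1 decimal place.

f = (1/2)^(τ/t½) = (1/2)^(73/19) ≈ 0.0697.
C₀ = D/Vd = 1548/47 ≈ 32.936 mcg/mL.
Before the 3rd dose, 2 doses have been given. Superposition: Cmin = C₀·(f + f²).
≈ 32.936 × (0.0697 + 0.0049) ≈ 32.936 × 0.0746 ≈ 2.457 mcg/mL.

2.5 mcg/mL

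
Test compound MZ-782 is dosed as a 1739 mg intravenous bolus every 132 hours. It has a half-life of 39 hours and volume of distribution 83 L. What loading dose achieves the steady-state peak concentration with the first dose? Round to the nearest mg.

1923 mg

f = (1/2)^(132/39) ≈ 0.095748; accumulation ratio R = 1/(1−f) ≈ 1.10589.
Loading dose to hit Cmax,ss on first dose: D_load = D_maint·R ≈ 1739 × 1.10589 ≈ 1923.14 mg.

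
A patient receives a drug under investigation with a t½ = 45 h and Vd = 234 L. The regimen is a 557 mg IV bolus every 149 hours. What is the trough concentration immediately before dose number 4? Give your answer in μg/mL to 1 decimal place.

0.3 μg/mL

f = (1/2)^(τ/t½) = (1/2)^(149/45) ≈ 0.1008.
C₀ = D/Vd = 557/234 ≈ 2.380 μg/mL.
Before the 4th dose, 3 doses have been given. Superposition: Cmin = C₀·(f + f² + … + f^3).
≈ 2.380 × (0.1008 + 0.0102 + 0.0010) ≈ 2.380 × 0.1120 ≈ 0.267 μg/mL.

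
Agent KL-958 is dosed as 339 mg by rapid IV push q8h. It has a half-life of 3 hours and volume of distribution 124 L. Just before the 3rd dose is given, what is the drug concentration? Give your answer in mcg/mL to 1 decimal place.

f = (1/2)^(τ/t½) = (1/2)^(8/3) ≈ 0.1575.
C₀ = D/Vd = 339/124 ≈ 2.734 mcg/mL.
Before the 3rd dose, 2 doses have been given. Superposition: Cmin = C₀·(f + f²).
≈ 2.734 × (0.1575 + 0.0248) ≈ 2.734 × 0.1823 ≈ 0.498 mcg/mL.

0.5 mcg/mL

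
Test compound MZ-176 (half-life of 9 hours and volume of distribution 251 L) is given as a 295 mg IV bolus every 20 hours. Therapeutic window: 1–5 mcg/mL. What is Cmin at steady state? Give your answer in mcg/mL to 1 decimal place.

0.3 mcg/mL

k = ln2/t½ = ln2/9 ≈ 0.077016 h⁻¹; fraction remaining f = e^(−kτ) = e^(−0.077016×20) ≈ 0.2143.
Each bolus raises the concentration by D/Vd = 295/251 ≈ 1.175 mcg/mL.
Steady-state trough Cmin,ss = C₀·f/(1−f) ≈ 1.175 × 0.2143/0.7857 ≈ 0.320 mcg/mL.
Trough 0.3 mcg/mL vs MEC 1 mcg/mL: subtherapeutic.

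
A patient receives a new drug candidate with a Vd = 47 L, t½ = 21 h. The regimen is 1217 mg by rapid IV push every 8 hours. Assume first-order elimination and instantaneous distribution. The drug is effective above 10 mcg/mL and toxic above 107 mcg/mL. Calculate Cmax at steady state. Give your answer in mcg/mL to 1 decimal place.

111.6 mcg/mL

Over one 8-h interval, 8/21 ≈ 0.38095 half-lives elapse, leaving f ≈ 0.7679 of each dose.
Accumulation ratio R = 1/(1 − f) ≈ 1/0.2321 ≈ 4.3085.
Each bolus raises the concentration by D/Vd = 1217/47 ≈ 25.894 mcg/mL.
Steady-state peak Cmax,ss = C₀·R ≈ 25.894 × 4.3085 ≈ 111.564 mcg/mL.
Peak 111.6 mcg/mL vs MTC 107 mcg/mL: exceeds toxic threshold.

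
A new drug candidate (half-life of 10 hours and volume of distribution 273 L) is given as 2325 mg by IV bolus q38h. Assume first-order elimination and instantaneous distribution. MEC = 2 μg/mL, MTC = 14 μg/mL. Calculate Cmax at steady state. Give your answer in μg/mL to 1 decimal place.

Over one 38-h interval, 38/10 ≈ 3.8 half-lives elapse, leaving f ≈ 0.0718 of each dose.
At steady state, accumulation factor R = 1/(1 − e^(−kτ)) ≈ 1.0774.
Single-dose peak C₀ = D/Vd = 2325/273 ≈ 8.516 μg/mL.
Cmax,ss = C₀/(1 − f) ≈ 8.516/0.9282 ≈ 9.175 μg/mL.
Peak 9.2 μg/mL vs MTC 14 μg/mL: below toxic threshold.

9.2 μg/mL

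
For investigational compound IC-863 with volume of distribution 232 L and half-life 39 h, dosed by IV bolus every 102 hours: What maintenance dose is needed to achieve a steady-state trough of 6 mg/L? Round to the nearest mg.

7138 mg

τ/t½ = 102/39 ≈ 2.6154, so f = (1/2)^(102/39) ≈ 0.163189.
Cmin,ss = (D/Vd)·f/(1−f), so D = Cmin,ss·Vd·(1−f)/f.
D = 6 × 232 × (1−f)/f ≈ 6 × 232 × 5.12786 ≈ 7137.98 mg.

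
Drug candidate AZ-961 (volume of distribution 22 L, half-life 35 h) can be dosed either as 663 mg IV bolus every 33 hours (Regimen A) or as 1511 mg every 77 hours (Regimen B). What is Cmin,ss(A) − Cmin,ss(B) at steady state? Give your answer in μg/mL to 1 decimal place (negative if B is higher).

Regimen A: f = (1/2)^(33/35) ≈ 0.5202; Cmin,ss = (663/22)·f/(1−f) ≈ 32.674 μg/mL.
Regimen B: f = (1/2)^(77/35) ≈ 0.2176; Cmin,ss = (1511/22)·f/(1−f) ≈ 19.102 μg/mL.
Difference ≈ 32.674 − 19.102 ≈ 13.572 μg/mL.

13.6 μg/mL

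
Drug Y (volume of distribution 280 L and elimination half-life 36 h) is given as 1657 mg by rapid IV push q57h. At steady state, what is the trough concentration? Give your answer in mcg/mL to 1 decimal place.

3.0 mcg/mL

k = ln2/t½ = ln2/36 ≈ 0.019254 h⁻¹; fraction remaining f = e^(−kτ) = e^(−0.019254×57) ≈ 0.3337.
Accumulation ratio R = 1/(1 − f) ≈ 1/0.6663 ≈ 1.5008.
Each bolus raises the concentration by D/Vd = 1657/280 ≈ 5.918 mcg/mL.
Steady-state peak Cmax,ss = C₀·R ≈ 5.918 × 1.5008 ≈ 8.882 mcg/mL.
One interval later, Cmin,ss = Cmax,ss·e^(−kτ) ≈ 8.882 × 0.3337 ≈ 2.964 mcg/mL.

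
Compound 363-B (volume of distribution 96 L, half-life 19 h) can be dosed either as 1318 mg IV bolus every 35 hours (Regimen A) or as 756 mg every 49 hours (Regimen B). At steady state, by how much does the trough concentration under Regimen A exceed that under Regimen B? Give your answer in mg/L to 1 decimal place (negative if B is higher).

3.7 mg/L

Regimen A: f = (1/2)^(35/19) ≈ 0.2789; Cmin,ss = (1318/96)·f/(1−f) ≈ 5.310 mg/L.
Regimen B: f = (1/2)^(49/19) ≈ 0.1674; Cmin,ss = (756/96)·f/(1−f) ≈ 1.583 mg/L.
Difference ≈ 5.310 − 1.583 ≈ 3.727 mg/L.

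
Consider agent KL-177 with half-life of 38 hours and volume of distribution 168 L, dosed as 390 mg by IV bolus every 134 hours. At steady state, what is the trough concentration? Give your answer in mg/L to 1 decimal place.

Over one 134-h interval, 134/38 ≈ 3.5263 half-lives elapse, leaving f ≈ 0.0868 of each dose.
Single-dose peak C₀ = D/Vd = 390/168 ≈ 2.321 mg/L.
Steady-state trough Cmin,ss = C₀·f/(1−f) ≈ 2.321 × 0.0868/0.9132 ≈ 0.221 mg/L.

0.2 mg/L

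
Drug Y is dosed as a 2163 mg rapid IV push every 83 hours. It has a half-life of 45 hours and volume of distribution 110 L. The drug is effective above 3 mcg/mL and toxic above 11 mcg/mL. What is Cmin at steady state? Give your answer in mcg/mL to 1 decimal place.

k = ln2/t½ = ln2/45 ≈ 0.015403 h⁻¹; fraction remaining f = e^(−kτ) = e^(−0.015403×83) ≈ 0.2785.
Each bolus raises the concentration by D/Vd = 2163/110 ≈ 19.664 mcg/mL.
Steady-state trough Cmin,ss = C₀·f/(1−f) ≈ 19.664 × 0.2785/0.7215 ≈ 7.590 mcg/mL.
Trough 7.6 mcg/mL vs MEC 3 mcg/mL: adequate.

7.6 mcg/mL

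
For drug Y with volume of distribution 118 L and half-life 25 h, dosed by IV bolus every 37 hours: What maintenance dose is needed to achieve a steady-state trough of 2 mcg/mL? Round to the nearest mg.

422 mg

τ/t½ = 37/25 ≈ 1.48, so f = (1/2)^(37/25) ≈ 0.358489.
Cmin,ss = (D/Vd)·f/(1−f), so D = Cmin,ss·Vd·(1−f)/f.
D = 2 × 118 × (1−f)/f ≈ 2 × 118 × 1.78949 ≈ 422.32 mg.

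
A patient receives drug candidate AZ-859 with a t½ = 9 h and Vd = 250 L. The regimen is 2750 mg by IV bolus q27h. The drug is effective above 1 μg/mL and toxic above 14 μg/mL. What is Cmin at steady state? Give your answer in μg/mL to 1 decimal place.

1.6 μg/mL

τ = 27 h = 3 half-lives, so f = (1/2)^3 = 0.125.
Accumulation ratio R = 1/(1 − f) = 1/0.875 = 8/7.
Single-dose peak C₀ = D/Vd = 2750/250 = 11 μg/mL.
Steady-state peak Cmax,ss = C₀·R = 11 × 8/7 ≈ 12.571 μg/mL.
Steady-state trough Cmin,ss = Cmax,ss·f ≈ 12.571 × 0.125 ≈ 1.571 μg/mL.
Trough 1.6 μg/mL vs MEC 1 μg/mL: adequate.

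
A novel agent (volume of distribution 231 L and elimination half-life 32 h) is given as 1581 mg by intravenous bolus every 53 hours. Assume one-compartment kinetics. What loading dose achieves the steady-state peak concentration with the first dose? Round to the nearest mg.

f = (1/2)^(53/32) ≈ 0.317263; accumulation ratio R = 1/(1−f) ≈ 1.46469.
Loading dose to hit Cmax,ss on first dose: D_load = D_maint·R ≈ 1581 × 1.46469 ≈ 2315.67 mg.

2316 mg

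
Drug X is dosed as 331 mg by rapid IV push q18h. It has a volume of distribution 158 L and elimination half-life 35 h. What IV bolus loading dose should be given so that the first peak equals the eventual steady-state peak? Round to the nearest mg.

f = (1/2)^(18/35) ≈ 0.700139; accumulation ratio R = 1/(1−f) ≈ 3.33488.
Loading dose to hit Cmax,ss on first dose: D_load = D_maint·R ≈ 331 × 3.33488 ≈ 1103.85 mg.

1104 mg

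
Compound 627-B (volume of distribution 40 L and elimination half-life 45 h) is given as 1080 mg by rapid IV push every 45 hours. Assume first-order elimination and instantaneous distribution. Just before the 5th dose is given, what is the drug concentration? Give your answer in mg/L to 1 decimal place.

25.3 mg/L

f = (1/2)^(τ/t½) = (1/2)^(45/45) ≈ 0.5000.
C₀ = D/Vd = 1080/40 ≈ 27.000 mg/L.
Before the 5th dose, 4 doses have been given. Superposition: Cmin = C₀·(f + f² + … + f^4).
≈ 27.000 × (0.5000 + 0.2500 + 0.1250 + 0.0625) ≈ 27.000 × 0.9375 ≈ 25.312 mg/L.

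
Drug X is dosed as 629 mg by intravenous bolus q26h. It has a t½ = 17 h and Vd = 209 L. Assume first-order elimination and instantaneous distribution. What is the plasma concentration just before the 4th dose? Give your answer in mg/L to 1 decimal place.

1.5 mg/L

f = (1/2)^(τ/t½) = (1/2)^(26/17) ≈ 0.3464.
C₀ = D/Vd = 629/209 ≈ 3.010 mg/L.
Before the 4th dose, 3 doses have been given. Superposition: Cmin = C₀·(f + f² + … + f^3).
≈ 3.010 × (0.3464 + 0.1200 + 0.0416) ≈ 3.010 × 0.5080 ≈ 1.529 mg/L.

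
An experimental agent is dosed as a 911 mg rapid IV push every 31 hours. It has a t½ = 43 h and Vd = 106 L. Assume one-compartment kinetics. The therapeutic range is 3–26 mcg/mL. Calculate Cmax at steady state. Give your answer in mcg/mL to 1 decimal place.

k = ln2/t½ = ln2/43 ≈ 0.016120 h⁻¹; fraction remaining f = e^(−kτ) = e^(−0.016120×31) ≈ 0.6067.
At steady state, accumulation factor R = 1/(1 − e^(−kτ)) ≈ 2.5426.
Each bolus raises the concentration by D/Vd = 911/106 ≈ 8.594 mcg/mL.
Steady-state peak Cmax,ss = C₀·R ≈ 8.594 × 2.5426 ≈ 21.851 mcg/mL.
Peak 21.9 mcg/mL vs MTC 26 mcg/mL: below toxic threshold.

21.9 mcg/mL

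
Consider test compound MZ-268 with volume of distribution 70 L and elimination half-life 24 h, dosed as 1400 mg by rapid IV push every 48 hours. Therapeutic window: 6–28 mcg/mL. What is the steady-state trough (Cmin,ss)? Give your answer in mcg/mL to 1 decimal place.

τ = 48 h = 2 half-lives, so f = (1/2)^2 = 0.25.
At steady state, R = 1/(1 − 0.25) = 4/3.
Single-dose peak C₀ = D/Vd = 1400/70 = 20 mcg/mL.
Steady-state peak Cmax,ss = C₀·R = 20 × 4/3 ≈ 26.667 mcg/mL.
Steady-state trough Cmin,ss = Cmax,ss·f ≈ 26.667 × 0.25 ≈ 6.667 mcg/mL.
Trough 6.7 mcg/mL vs MEC 6 mcg/mL: adequate.

6.7 mcg/mL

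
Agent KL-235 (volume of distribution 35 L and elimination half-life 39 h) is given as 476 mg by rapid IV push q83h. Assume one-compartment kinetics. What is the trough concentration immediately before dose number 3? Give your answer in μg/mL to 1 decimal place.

f = (1/2)^(τ/t½) = (1/2)^(83/39) ≈ 0.2287.
C₀ = D/Vd = 476/35 ≈ 13.600 μg/mL.
Before the 3rd dose, 2 doses have been given. Superposition: Cmin = C₀·(f + f²).
≈ 13.600 × (0.2287 + 0.0523) ≈ 13.600 × 0.2810 ≈ 3.822 μg/mL.

3.8 μg/mL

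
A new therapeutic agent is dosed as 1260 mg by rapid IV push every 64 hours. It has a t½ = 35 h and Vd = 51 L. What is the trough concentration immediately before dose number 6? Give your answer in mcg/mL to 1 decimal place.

9.7 mcg/mL

f = (1/2)^(τ/t½) = (1/2)^(64/35) ≈ 0.2815.
C₀ = D/Vd = 1260/51 ≈ 24.706 mcg/mL.
Before the 6th dose, 5 doses have been given. Superposition: Cmin = C₀·(f + f² + … + f^5).
≈ 24.706 × (0.2815 + 0.0792 + 0.0223 + 0.0063 + 0.0018) ≈ 24.706 × 0.3911 ≈ 9.663 mcg/mL.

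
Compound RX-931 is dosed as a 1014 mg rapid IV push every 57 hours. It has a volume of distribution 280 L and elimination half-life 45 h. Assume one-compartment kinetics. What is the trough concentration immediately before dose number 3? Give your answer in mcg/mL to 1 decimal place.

f = (1/2)^(τ/t½) = (1/2)^(57/45) ≈ 0.4156.
C₀ = D/Vd = 1014/280 ≈ 3.621 mcg/mL.
Before the 3rd dose, 2 doses have been given. Superposition: Cmin = C₀·(f + f²).
≈ 3.621 × (0.4156 + 0.1727) ≈ 3.621 × 0.5883 ≈ 2.130 mcg/mL.

2.1 mcg/mL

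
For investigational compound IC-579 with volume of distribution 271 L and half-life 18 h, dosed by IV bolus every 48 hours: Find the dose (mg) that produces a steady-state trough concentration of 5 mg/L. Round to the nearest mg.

7249 mg

τ/t½ = 48/18 ≈ 2.6667, so f = (1/2)^(48/18) ≈ 0.157490.
Cmin,ss = (D/Vd)·f/(1−f), so D = Cmin,ss·Vd·(1−f)/f.
D = 5 × 271 × (1−f)/f ≈ 5 × 271 × 5.34961 ≈ 7248.72 mg.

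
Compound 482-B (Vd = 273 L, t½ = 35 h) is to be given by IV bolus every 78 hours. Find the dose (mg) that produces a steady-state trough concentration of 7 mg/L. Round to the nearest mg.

7045 mg

τ/t½ = 78/35 ≈ 2.2286, so f = (1/2)^(78/35) ≈ 0.213370.
Cmin,ss = (D/Vd)·f/(1−f), so D = Cmin,ss·Vd·(1−f)/f.
D = 7 × 273 × (1−f)/f ≈ 7 × 273 × 3.68669 ≈ 7045.26 mg.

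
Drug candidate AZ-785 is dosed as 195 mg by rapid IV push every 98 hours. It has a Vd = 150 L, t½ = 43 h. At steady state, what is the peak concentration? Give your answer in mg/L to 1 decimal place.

k = ln2/t½ = ln2/43 ≈ 0.016120 h⁻¹; fraction remaining f = e^(−kτ) = e^(−0.016120×98) ≈ 0.2060.
At steady state, accumulation factor R = 1/(1 − e^(−kτ)) ≈ 1.2594.
Single-dose peak C₀ = D/Vd = 195/150 ≈ 1.300 mg/L.
Steady-state peak Cmax,ss = C₀·R ≈ 1.300 × 1.2594 ≈ 1.637 mg/L.

1.6 mg/L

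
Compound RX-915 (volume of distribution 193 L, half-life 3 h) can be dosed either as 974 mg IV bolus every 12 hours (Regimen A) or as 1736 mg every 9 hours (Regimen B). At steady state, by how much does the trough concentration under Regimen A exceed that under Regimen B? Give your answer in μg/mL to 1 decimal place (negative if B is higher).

-0.9 μg/mL

Regimen A: f = (1/2)^(12/3) ≈ 0.0625; Cmin,ss = (974/193)·f/(1−f) ≈ 0.336 μg/mL.
Regimen B: f = (1/2)^(9/3) ≈ 0.1250; Cmin,ss = (1736/193)·f/(1−f) ≈ 1.285 μg/mL.
Difference ≈ 0.336 − 1.285 ≈ -0.949 μg/mL.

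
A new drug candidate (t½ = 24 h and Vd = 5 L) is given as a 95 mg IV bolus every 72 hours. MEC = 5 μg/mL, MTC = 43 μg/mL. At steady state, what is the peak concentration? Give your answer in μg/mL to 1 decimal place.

τ = 72 h = 3 half-lives, so f = (1/2)^3 = 0.125.
Accumulation ratio R = 1/(1 − f) = 1/0.875 = 8/7.
Single-dose peak C₀ = D/Vd = 95/5 = 19 μg/mL.
Steady-state peak Cmax,ss = C₀·R = 19 × 8/7 ≈ 21.714 μg/mL.
Peak 21.7 μg/mL vs MTC 43 μg/mL: below toxic threshold.

21.7 μg/mL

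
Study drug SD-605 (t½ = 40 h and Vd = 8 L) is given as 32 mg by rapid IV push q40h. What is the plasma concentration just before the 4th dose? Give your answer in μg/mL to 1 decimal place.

f = (1/2)^(τ/t½) = (1/2)^(40/40) ≈ 0.5000.
C₀ = D/Vd = 32/8 ≈ 4.000 μg/mL.
Before the 4th dose, 3 doses have been given. Superposition: Cmin = C₀·(f + f² + … + f^3).
≈ 4.000 × (0.5000 + 0.2500 + 0.1250) ≈ 4.000 × 0.8750 ≈ 3.500 μg/mL.

3.5 μg/mL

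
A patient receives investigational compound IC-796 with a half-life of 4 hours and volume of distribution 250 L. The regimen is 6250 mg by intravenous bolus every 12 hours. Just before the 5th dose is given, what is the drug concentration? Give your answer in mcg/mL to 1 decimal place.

f = (1/2)^(τ/t½) = (1/2)^(12/4) ≈ 0.1250.
C₀ = D/Vd = 6250/250 ≈ 25.000 mcg/mL.
Before the 5th dose, 4 doses have been given. Superposition: Cmin = C₀·(f + f² + … + f^4).
≈ 25.000 × (0.1250 + 0.0156 + 0.0020 + 0.0002) ≈ 25.000 × 0.1428 ≈ 3.570 mcg/mL.

3.6 mcg/mL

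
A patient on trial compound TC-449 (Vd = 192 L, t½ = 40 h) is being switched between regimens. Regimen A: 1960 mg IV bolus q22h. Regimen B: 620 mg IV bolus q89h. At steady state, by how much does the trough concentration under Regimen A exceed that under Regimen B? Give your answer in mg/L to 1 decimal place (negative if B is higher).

21.1 mg/L

Regimen A: f = (1/2)^(22/40) ≈ 0.6830; Cmin,ss = (1960/192)·f/(1−f) ≈ 21.995 mg/L.
Regimen B: f = (1/2)^(89/40) ≈ 0.2139; Cmin,ss = (620/192)·f/(1−f) ≈ 0.879 mg/L.
Difference ≈ 21.995 − 0.879 ≈ 21.116 mg/L.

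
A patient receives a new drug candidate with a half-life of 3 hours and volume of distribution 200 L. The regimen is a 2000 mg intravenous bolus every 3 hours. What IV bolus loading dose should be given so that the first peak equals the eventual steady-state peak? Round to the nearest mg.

f = (1/2)^(3/3) ≈ 0.500000; accumulation ratio R = 1/(1−f) ≈ 2.00000.
Loading dose to hit Cmax,ss on first dose: D_load = D_maint·R ≈ 2000 × 2.00000 ≈ 4000.00 mg.

4000 mg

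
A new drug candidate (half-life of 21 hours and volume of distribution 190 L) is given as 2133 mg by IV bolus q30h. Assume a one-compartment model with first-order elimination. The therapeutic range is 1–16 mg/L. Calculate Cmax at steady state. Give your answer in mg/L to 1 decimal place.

k = ln2/t½ = ln2/21 ≈ 0.033007 h⁻¹; fraction remaining f = e^(−kτ) = e^(−0.033007×30) ≈ 0.3715.
Accumulation ratio R = 1/(1 − f) ≈ 1/0.6285 ≈ 1.5911.
Single-dose peak C₀ = D/Vd = 2133/190 ≈ 11.226 mg/L.
Cmax,ss = C₀/(1 − f) ≈ 11.226/0.6285 ≈ 17.862 mg/L.
Peak 17.9 mg/L vs MTC 16 mg/L: exceeds toxic threshold.

17.9 mg/L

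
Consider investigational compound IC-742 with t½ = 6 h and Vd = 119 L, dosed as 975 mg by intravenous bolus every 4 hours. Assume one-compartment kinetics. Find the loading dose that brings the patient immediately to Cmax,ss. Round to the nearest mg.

2635 mg

f = (1/2)^(4/6) ≈ 0.629961; accumulation ratio R = 1/(1−f) ≈ 2.70242.
Loading dose to hit Cmax,ss on first dose: D_load = D_maint·R ≈ 975 × 2.70242 ≈ 2634.86 mg.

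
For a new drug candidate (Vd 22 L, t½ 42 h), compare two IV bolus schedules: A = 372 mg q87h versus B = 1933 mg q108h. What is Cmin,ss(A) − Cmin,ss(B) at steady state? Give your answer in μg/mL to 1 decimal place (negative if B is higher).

-12.5 μg/mL

Regimen A: f = (1/2)^(87/42) ≈ 0.2379; Cmin,ss = (372/22)·f/(1−f) ≈ 5.278 μg/mL.
Regimen B: f = (1/2)^(108/42) ≈ 0.1682; Cmin,ss = (1933/22)·f/(1−f) ≈ 17.767 μg/mL.
Difference ≈ 5.278 − 17.767 ≈ -12.489 μg/mL.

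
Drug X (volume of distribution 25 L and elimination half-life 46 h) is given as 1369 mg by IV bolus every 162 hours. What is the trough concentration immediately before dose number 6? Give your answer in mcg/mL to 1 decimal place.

5.2 mcg/mL

f = (1/2)^(τ/t½) = (1/2)^(162/46) ≈ 0.0871.
C₀ = D/Vd = 1369/25 ≈ 54.760 mcg/mL.
Before the 6th dose, 5 doses have been given. Superposition: Cmin = C₀·(f + f² + … + f^5).
≈ 54.760 × (0.0871 + 0.0076 + 0.0007 + 0.0001 + 0.0000) ≈ 54.760 × 0.0955 ≈ 5.230 mcg/mL.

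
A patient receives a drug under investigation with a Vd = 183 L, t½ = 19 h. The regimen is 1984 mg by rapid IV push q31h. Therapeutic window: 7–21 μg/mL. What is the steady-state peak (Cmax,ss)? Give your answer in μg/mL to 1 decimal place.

16.0 μg/mL

τ/t½ = 31/19 ≈ 1.6316, so fraction remaining f = (1/2)^(31/19) ≈ 0.3227.
At steady state, accumulation factor R = 1/(1 − e^(−kτ)) ≈ 1.4765.
Single-dose peak C₀ = D/Vd = 1984/183 ≈ 10.842 μg/mL.
Steady-state peak Cmax,ss = C₀·R ≈ 10.842 × 1.4765 ≈ 16.008 μg/mL.
Peak 16.0 μg/mL vs MTC 21 μg/mL: below toxic threshold.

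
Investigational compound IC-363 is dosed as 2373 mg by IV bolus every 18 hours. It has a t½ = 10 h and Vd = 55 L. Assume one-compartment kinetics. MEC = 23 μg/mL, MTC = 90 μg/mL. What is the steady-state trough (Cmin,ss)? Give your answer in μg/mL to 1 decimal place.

k = ln2/t½ = ln2/10 ≈ 0.069315 h⁻¹; fraction remaining f = e^(−kτ) = e^(−0.069315×18) ≈ 0.2872.
Single-dose peak C₀ = D/Vd = 2373/55 ≈ 43.145 μg/mL.
Steady-state trough Cmin,ss = C₀·f/(1−f) ≈ 43.145 × 0.2872/0.7128 ≈ 17.384 μg/mL.
Trough 17.4 μg/mL vs MEC 23 μg/mL: subtherapeutic.

17.4 μg/mL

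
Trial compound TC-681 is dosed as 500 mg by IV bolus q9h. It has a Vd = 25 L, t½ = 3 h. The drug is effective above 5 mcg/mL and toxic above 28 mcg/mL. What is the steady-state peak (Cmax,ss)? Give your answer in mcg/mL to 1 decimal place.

22.9 mcg/mL

The dosing interval is 3 half-lives, so f = 2^(−3) = 0.125.
At steady state, R = 1/(1 − 0.125) = 8/7.
Single-dose peak C₀ = D/Vd = 500/25 = 20 mcg/mL.
Steady-state peak Cmax,ss = C₀·R = 20 × 8/7 ≈ 22.857 mcg/mL.
Peak 22.9 mcg/mL vs MTC 28 mcg/mL: below toxic threshold.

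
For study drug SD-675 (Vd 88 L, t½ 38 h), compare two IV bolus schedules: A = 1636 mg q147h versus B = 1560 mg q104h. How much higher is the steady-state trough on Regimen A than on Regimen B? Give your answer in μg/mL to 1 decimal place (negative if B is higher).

Regimen A: f = (1/2)^(147/38) ≈ 0.0685; Cmin,ss = (1636/88)·f/(1−f) ≈ 1.367 μg/mL.
Regimen B: f = (1/2)^(104/38) ≈ 0.1500; Cmin,ss = (1560/88)·f/(1−f) ≈ 3.128 μg/mL.
Difference ≈ 1.367 − 3.128 ≈ -1.761 μg/mL.

-1.8 μg/mL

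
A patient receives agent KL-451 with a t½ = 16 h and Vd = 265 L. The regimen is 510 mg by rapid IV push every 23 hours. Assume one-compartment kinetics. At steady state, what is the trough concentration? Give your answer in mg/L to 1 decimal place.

τ/t½ = 23/16 ≈ 1.4375, so fraction remaining f = (1/2)^(23/16) ≈ 0.3692.
Single-dose peak C₀ = D/Vd = 510/265 ≈ 1.925 mg/L.
Steady-state trough Cmin,ss = C₀·f/(1−f) ≈ 1.925 × 0.3692/0.6308 ≈ 1.127 mg/L.

1.1 mg/L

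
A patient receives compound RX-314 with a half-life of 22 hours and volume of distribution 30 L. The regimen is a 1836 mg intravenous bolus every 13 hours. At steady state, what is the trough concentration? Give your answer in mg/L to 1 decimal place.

Over one 13-h interval, 13/22 ≈ 0.59091 half-lives elapse, leaving f ≈ 0.6639 of each dose.
Accumulation ratio R = 1/(1 − f) ≈ 1/0.3361 ≈ 2.9753.
Single-dose peak C₀ = D/Vd = 1836/30 ≈ 61.200 mg/L.
Cmax,ss = C₀/(1 − f) ≈ 61.200/0.3361 ≈ 182.089 mg/L.
One interval later, Cmin,ss = Cmax,ss·e^(−kτ) ≈ 182.089 × 0.6639 ≈ 120.889 mg/L.

120.9 mg/L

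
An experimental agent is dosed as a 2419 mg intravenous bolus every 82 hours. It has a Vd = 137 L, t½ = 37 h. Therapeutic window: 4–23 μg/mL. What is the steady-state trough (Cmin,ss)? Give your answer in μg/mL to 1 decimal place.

4.8 μg/mL

k = ln2/t½ = ln2/37 ≈ 0.018734 h⁻¹; fraction remaining f = e^(−kτ) = e^(−0.018734×82) ≈ 0.2152.
Each bolus raises the concentration by D/Vd = 2419/137 ≈ 17.657 μg/mL.
Steady-state trough Cmin,ss = C₀·f/(1−f) ≈ 17.657 × 0.2152/0.7848 ≈ 4.842 μg/mL.
Trough 4.8 μg/mL vs MEC 4 μg/mL: adequate.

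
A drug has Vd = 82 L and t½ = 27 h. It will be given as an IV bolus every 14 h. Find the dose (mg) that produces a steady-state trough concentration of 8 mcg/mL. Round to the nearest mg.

τ/t½ = 14/27 ≈ 0.51852, so f = (1/2)^(14/27) ≈ 0.698088.
Cmin,ss = (D/Vd)·f/(1−f), so D = Cmin,ss·Vd·(1−f)/f.
D = 8 × 82 × (1−f)/f ≈ 8 × 82 × 0.43248 ≈ 283.71 mg.

284 mg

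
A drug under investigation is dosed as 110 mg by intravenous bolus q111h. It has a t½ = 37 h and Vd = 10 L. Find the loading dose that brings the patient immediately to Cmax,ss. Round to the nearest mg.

f = (1/2)^(111/37) ≈ 0.125000; accumulation ratio R = 1/(1−f) ≈ 1.14286.
Loading dose to hit Cmax,ss on first dose: D_load = D_maint·R ≈ 110 × 1.14286 ≈ 125.71 mg.

126 mg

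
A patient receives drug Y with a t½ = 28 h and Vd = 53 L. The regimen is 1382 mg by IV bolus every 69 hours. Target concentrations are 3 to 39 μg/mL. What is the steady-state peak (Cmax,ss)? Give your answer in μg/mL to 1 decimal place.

31.8 μg/mL

k = ln2/t½ = ln2/28 ≈ 0.024755 h⁻¹; fraction remaining f = e^(−kτ) = e^(−0.024755×69) ≈ 0.1812.
Accumulation ratio R = 1/(1 − f) ≈ 1/0.8188 ≈ 1.2213.
Single-dose peak C₀ = D/Vd = 1382/53 ≈ 26.075 μg/mL.
Cmax,ss = C₀/(1 − f) ≈ 26.075/0.8188 ≈ 31.845 μg/mL.
Peak 31.8 μg/mL vs MTC 39 μg/mL: below toxic threshold.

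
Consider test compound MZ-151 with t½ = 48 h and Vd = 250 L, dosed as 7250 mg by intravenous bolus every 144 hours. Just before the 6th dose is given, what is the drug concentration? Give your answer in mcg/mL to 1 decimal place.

f = (1/2)^(τ/t½) = (1/2)^(144/48) ≈ 0.1250.
C₀ = D/Vd = 7250/250 ≈ 29.000 mcg/mL.
Before the 6th dose, 5 doses have been given. Superposition: Cmin = C₀·(f + f² + … + f^5).
≈ 29.000 × (0.1250 + 0.0156 + 0.0020 + 0.0002 + 0.0000) ≈ 29.000 × 0.1428 ≈ 4.141 mcg/mL.

4.1 mcg/mL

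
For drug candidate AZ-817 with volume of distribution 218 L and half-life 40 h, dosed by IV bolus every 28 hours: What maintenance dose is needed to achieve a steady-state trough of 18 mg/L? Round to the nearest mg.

2451 mg

τ/t½ = 28/40 ≈ 0.7, so f = (1/2)^(28/40) ≈ 0.615572.
Cmin,ss = (D/Vd)·f/(1−f), so D = Cmin,ss·Vd·(1−f)/f.
D = 18 × 218 × (1−f)/f ≈ 18 × 218 × 0.62451 ≈ 2450.58 mg.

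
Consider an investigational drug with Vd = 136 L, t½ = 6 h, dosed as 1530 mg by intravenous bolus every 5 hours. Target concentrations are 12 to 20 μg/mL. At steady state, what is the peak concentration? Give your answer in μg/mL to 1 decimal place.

25.6 μg/mL

Over one 5-h interval, 5/6 ≈ 0.83333 half-lives elapse, leaving f ≈ 0.5612 of each dose.
At steady state, accumulation factor R = 1/(1 − e^(−kτ)) ≈ 2.2789.
Single-dose peak C₀ = D/Vd = 1530/136 ≈ 11.250 μg/mL.
Cmax,ss = C₀/(1 − f) ≈ 11.250/0.4388 ≈ 25.638 μg/mL.
Peak 25.6 μg/mL vs MTC 20 μg/mL: exceeds toxic threshold.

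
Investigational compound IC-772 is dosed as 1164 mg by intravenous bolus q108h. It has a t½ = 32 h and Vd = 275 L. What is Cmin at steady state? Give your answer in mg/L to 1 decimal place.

0.5 mg/L

k = ln2/t½ = ln2/32 ≈ 0.021661 h⁻¹; fraction remaining f = e^(−kτ) = e^(−0.021661×108) ≈ 0.0964.
Accumulation ratio R = 1/(1 − f) ≈ 1/0.9036 ≈ 1.1067.
Each bolus raises the concentration by D/Vd = 1164/275 ≈ 4.233 mg/L.
Cmax,ss = C₀/(1 − f) ≈ 4.233/0.9036 ≈ 4.685 mg/L.
Steady-state trough Cmin,ss = Cmax,ss·f ≈ 4.685 × 0.0964 ≈ 0.452 mg/L.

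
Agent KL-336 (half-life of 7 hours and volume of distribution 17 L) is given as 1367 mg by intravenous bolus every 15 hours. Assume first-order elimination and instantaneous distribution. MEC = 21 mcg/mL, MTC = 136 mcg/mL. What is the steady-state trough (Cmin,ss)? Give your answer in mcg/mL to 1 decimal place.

Over one 15-h interval, 15/7 ≈ 2.1429 half-lives elapse, leaving f ≈ 0.2264 of each dose.
Each bolus raises the concentration by D/Vd = 1367/17 ≈ 80.412 mcg/mL.
Steady-state trough Cmin,ss = C₀·f/(1−f) ≈ 80.412 × 0.2264/0.7736 ≈ 23.533 mcg/mL.
Trough 23.5 mcg/mL vs MEC 21 mcg/mL: adequate.

23.5 mcg/mL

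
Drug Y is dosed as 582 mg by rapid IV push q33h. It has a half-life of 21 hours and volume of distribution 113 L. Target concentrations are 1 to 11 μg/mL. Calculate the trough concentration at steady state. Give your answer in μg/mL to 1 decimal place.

k = ln2/t½ = ln2/21 ≈ 0.033007 h⁻¹; fraction remaining f = e^(−kτ) = e^(−0.033007×33) ≈ 0.3365.
Single-dose peak C₀ = D/Vd = 582/113 ≈ 5.150 μg/mL.
Steady-state trough Cmin,ss = C₀·f/(1−f) ≈ 5.150 × 0.3365/0.6635 ≈ 2.612 μg/mL.
Trough 2.6 μg/mL vs MEC 1 μg/mL: adequate.

2.6 μg/mL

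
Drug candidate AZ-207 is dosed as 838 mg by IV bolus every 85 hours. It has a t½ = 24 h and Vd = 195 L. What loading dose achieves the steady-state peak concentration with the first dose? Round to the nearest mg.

f = (1/2)^(85/24) ≈ 0.085872; accumulation ratio R = 1/(1−f) ≈ 1.09394.
Loading dose to hit Cmax,ss on first dose: D_load = D_maint·R ≈ 838 × 1.09394 ≈ 916.72 mg.

917 mg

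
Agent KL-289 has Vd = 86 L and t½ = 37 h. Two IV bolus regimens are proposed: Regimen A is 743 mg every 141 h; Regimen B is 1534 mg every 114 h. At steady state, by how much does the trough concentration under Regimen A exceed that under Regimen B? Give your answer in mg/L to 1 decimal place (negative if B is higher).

Regimen A: f = (1/2)^(141/37) ≈ 0.0713; Cmin,ss = (743/86)·f/(1−f) ≈ 0.663 mg/L.
Regimen B: f = (1/2)^(114/37) ≈ 0.1182; Cmin,ss = (1534/86)·f/(1−f) ≈ 2.391 mg/L.
Difference ≈ 0.663 − 2.391 ≈ -1.728 mg/L.

-1.7 mg/L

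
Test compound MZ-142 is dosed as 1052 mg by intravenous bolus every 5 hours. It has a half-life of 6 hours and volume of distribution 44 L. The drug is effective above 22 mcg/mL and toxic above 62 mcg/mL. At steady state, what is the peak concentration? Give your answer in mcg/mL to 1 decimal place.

54.5 mcg/mL

τ/t½ = 5/6 ≈ 0.83333, so fraction remaining f = (1/2)^(5/6) ≈ 0.5612.
At steady state, accumulation factor R = 1/(1 − e^(−kτ)) ≈ 2.2789.
Single-dose peak C₀ = D/Vd = 1052/44 ≈ 23.909 mcg/mL.
Cmax,ss = C₀/(1 − f) ≈ 23.909/0.4388 ≈ 54.487 mcg/mL.
Peak 54.5 mcg/mL vs MTC 62 mcg/mL: below toxic threshold.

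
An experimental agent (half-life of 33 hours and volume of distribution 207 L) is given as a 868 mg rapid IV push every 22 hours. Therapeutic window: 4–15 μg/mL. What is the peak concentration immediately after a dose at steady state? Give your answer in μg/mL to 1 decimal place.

Over one 22-h interval, 22/33 ≈ 0.66667 half-lives elapse, leaving f ≈ 0.6300 of each dose.
At steady state, accumulation factor R = 1/(1 − e^(−kτ)) ≈ 2.7027.
Each bolus raises the concentration by D/Vd = 868/207 ≈ 4.193 μg/mL.
Cmax,ss = C₀/(1 − f) ≈ 4.193/0.3700 ≈ 11.332 μg/mL.
Peak 11.3 μg/mL vs MTC 15 μg/mL: below toxic threshold.

11.3 μg/mL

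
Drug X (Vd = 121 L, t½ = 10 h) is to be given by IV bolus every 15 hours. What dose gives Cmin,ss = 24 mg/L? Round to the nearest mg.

τ/t½ = 15/10 ≈ 1.5, so f = (1/2)^(15/10) ≈ 0.353553.
Cmin,ss = (D/Vd)·f/(1−f), so D = Cmin,ss·Vd·(1−f)/f.
D = 24 × 121 × (1−f)/f ≈ 24 × 121 × 1.82843 ≈ 5309.76 mg.

5310 mg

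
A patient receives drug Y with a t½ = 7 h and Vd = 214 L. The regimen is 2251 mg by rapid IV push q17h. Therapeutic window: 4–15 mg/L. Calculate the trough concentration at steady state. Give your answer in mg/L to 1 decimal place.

2.4 mg/L

τ/t½ = 17/7 ≈ 2.4286, so fraction remaining f = (1/2)^(17/7) ≈ 0.1857.
Accumulation ratio R = 1/(1 − f) ≈ 1/0.8143 ≈ 1.2280.
Single-dose peak C₀ = D/Vd = 2251/214 ≈ 10.519 mg/L.
Steady-state peak Cmax,ss = C₀·R ≈ 10.519 × 1.2280 ≈ 12.917 mg/L.
Steady-state trough Cmin,ss = Cmax,ss·f ≈ 12.917 × 0.1857 ≈ 2.399 mg/L.
Trough 2.4 mg/L vs MEC 4 mg/L: subtherapeutic.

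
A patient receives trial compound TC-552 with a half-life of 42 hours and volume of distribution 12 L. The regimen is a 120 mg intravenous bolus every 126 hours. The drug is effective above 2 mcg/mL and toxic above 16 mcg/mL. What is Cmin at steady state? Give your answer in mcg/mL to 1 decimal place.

The dosing interval is 3 half-lives, so f = 2^(−3) = 0.125.
At steady state, R = 1/(1 − 0.125) = 8/7.
Single-dose peak C₀ = D/Vd = 120/12 = 10 mcg/mL.
Steady-state peak Cmax,ss = C₀·R = 10 × 8/7 ≈ 11.429 mcg/mL.
Steady-state trough Cmin,ss = Cmax,ss·f ≈ 11.429 × 0.125 ≈ 1.429 mcg/mL.
Trough 1.4 mcg/mL vs MEC 2 mcg/mL: subtherapeutic.

1.4 mcg/mL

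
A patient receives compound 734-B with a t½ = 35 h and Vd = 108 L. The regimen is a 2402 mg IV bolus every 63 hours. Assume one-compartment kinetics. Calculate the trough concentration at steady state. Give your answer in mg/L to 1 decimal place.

9.0 mg/L

τ/t½ = 63/35 ≈ 1.8, so fraction remaining f = (1/2)^(63/35) ≈ 0.2872.
Accumulation ratio R = 1/(1 − f) ≈ 1/0.7128 ≈ 1.4029.
Each bolus raises the concentration by D/Vd = 2402/108 ≈ 22.241 mg/L.
Cmax,ss = C₀/(1 − f) ≈ 22.241/0.7128 ≈ 31.202 mg/L.
One interval later, Cmin,ss = Cmax,ss·e^(−kτ) ≈ 31.202 × 0.2872 ≈ 8.961 mg/L.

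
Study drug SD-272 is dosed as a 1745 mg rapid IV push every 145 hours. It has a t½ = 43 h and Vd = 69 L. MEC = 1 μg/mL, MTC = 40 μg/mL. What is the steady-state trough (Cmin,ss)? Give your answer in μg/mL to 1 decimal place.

τ/t½ = 145/43 ≈ 3.3721, so fraction remaining f = (1/2)^(145/43) ≈ 0.0966.
Accumulation ratio R = 1/(1 − f) ≈ 1/0.9034 ≈ 1.1069.
Each bolus raises the concentration by D/Vd = 1745/69 ≈ 25.290 μg/mL.
Cmax,ss = C₀/(1 − f) ≈ 25.290/0.9034 ≈ 27.994 μg/mL.
Steady-state trough Cmin,ss = Cmax,ss·f ≈ 27.994 × 0.0966 ≈ 2.704 μg/mL.
Trough 2.7 μg/mL vs MEC 1 μg/mL: adequate.

2.7 μg/mL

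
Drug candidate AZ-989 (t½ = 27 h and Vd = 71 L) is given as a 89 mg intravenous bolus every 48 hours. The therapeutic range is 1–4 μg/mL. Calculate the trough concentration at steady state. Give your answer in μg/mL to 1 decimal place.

0.5 μg/mL

k = ln2/t½ = ln2/27 ≈ 0.025672 h⁻¹; fraction remaining f = e^(−kτ) = e^(−0.025672×48) ≈ 0.2916.
Each bolus raises the concentration by D/Vd = 89/71 ≈ 1.254 μg/mL.
Steady-state trough Cmin,ss = C₀·f/(1−f) ≈ 1.254 × 0.2916/0.7084 ≈ 0.516 μg/mL.
Trough 0.5 μg/mL vs MEC 1 μg/mL: subtherapeutic.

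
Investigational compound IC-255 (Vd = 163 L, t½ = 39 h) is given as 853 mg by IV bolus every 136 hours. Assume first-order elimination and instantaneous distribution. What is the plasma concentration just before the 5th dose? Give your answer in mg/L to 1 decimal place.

f = (1/2)^(τ/t½) = (1/2)^(136/39) ≈ 0.0892.
C₀ = D/Vd = 853/163 ≈ 5.233 mg/L.
Before the 5th dose, 4 doses have been given. Superposition: Cmin = C₀·(f + f² + … + f^4).
≈ 5.233 × (0.0892 + 0.0080 + 0.0007 + 0.0001) ≈ 5.233 × 0.0980 ≈ 0.513 mg/L.

0.5 mg/L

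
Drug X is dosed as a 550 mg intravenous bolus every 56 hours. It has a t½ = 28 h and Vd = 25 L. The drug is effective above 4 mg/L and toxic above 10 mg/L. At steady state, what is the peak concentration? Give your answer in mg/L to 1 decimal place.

The dosing interval is 2 half-lives, so f = 2^(−2) = 0.25.
At steady state, R = 1/(1 − 0.25) = 4/3.
Single-dose peak C₀ = D/Vd = 550/25 = 22 mg/L.
Steady-state peak Cmax,ss = C₀·R = 22 × 4/3 ≈ 29.333 mg/L.
Peak 29.3 mg/L vs MTC 10 mg/L: exceeds toxic threshold.

29.3 mg/L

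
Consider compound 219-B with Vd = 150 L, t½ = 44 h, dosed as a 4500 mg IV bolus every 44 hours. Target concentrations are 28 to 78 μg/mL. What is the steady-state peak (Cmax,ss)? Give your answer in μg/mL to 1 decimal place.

60.0 μg/mL

τ = 44 h = 1 half-life, so f = (1/2)^1 = 0.5.
Accumulation ratio R = 1/(1 − f) = 1/0.5 = 2/1.
Single-dose peak C₀ = D/Vd = 4500/150 = 30 μg/mL.
Steady-state peak Cmax,ss = C₀·R = 30 × 2/1 ≈ 60.000 μg/mL.
Peak 60.0 μg/mL vs MTC 78 μg/mL: below toxic threshold.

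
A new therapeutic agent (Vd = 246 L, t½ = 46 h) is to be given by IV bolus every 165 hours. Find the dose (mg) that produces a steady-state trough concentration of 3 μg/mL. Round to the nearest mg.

8130 mg

τ/t½ = 165/46 ≈ 3.587, so f = (1/2)^(165/46) ≈ 0.083218.
Cmin,ss = (D/Vd)·f/(1−f), so D = Cmin,ss·Vd·(1−f)/f.
D = 3 × 246 × (1−f)/f ≈ 3 × 246 × 11.01663 ≈ 8130.27 mg.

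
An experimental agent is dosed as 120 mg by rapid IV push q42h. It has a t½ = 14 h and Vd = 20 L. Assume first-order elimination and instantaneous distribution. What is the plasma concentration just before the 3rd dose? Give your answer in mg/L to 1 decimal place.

f = (1/2)^(τ/t½) = (1/2)^(42/14) ≈ 0.1250.
C₀ = D/Vd = 120/20 ≈ 6.000 mg/L.
Before the 3rd dose, 2 doses have been given. Superposition: Cmin = C₀·(f + f²).
≈ 6.000 × (0.1250 + 0.0156) ≈ 6.000 × 0.1406 ≈ 0.844 mg/L.

0.8 mg/L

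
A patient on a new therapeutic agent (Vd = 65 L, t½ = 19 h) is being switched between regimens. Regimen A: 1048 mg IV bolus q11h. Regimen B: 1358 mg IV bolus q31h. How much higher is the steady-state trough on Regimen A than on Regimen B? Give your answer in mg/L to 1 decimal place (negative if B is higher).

22.7 mg/L

Regimen A: f = (1/2)^(11/19) ≈ 0.6695; Cmin,ss = (1048/65)·f/(1−f) ≈ 32.661 mg/L.
Regimen B: f = (1/2)^(31/19) ≈ 0.3227; Cmin,ss = (1358/65)·f/(1−f) ≈ 9.954 mg/L.
Difference ≈ 32.661 − 9.954 ≈ 22.707 mg/L.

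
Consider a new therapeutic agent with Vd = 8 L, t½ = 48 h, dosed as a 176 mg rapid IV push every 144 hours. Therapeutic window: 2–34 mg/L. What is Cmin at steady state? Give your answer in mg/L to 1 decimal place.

The dosing interval is 3 half-lives, so f = 2^(−3) = 0.125.
Accumulation ratio R = 1/(1 − f) = 1/0.875 = 8/7.
Single-dose peak C₀ = D/Vd = 176/8 = 22 mg/L.
Steady-state peak Cmax,ss = C₀·R = 22 × 8/7 ≈ 25.143 mg/L.
Steady-state trough Cmin,ss = Cmax,ss·f ≈ 25.143 × 0.125 ≈ 3.143 mg/L.
Trough 3.1 mg/L vs MEC 2 mg/L: adequate.

3.1 mg/L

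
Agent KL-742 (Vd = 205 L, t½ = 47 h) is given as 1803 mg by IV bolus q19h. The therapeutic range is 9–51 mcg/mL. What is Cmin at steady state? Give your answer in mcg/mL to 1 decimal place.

27.2 mcg/mL

τ/t½ = 19/47 ≈ 0.40426, so fraction remaining f = (1/2)^(19/47) ≈ 0.7556.
Each bolus raises the concentration by D/Vd = 1803/205 ≈ 8.795 mcg/mL.
Steady-state trough Cmin,ss = C₀·f/(1−f) ≈ 8.795 × 0.7556/0.2444 ≈ 27.191 mcg/mL.
Trough 27.2 mcg/mL vs MEC 9 mcg/mL: adequate.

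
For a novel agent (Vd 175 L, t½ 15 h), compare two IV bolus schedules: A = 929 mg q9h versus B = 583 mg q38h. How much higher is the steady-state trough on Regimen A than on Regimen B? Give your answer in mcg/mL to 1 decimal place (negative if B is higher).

Regimen A: f = (1/2)^(9/15) ≈ 0.6598; Cmin,ss = (929/175)·f/(1−f) ≈ 10.296 mcg/mL.
Regimen B: f = (1/2)^(38/15) ≈ 0.1727; Cmin,ss = (583/175)·f/(1−f) ≈ 0.695 mcg/mL.
Difference ≈ 10.296 − 0.695 ≈ 9.601 mcg/mL.

9.6 mcg/mL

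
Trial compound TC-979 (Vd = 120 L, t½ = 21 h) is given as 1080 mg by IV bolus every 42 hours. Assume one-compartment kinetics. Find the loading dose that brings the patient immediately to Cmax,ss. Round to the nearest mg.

f = (1/2)^(42/21) ≈ 0.250000; accumulation ratio R = 1/(1−f) ≈ 1.33333.
Loading dose to hit Cmax,ss on first dose: D_load = D_maint·R ≈ 1080 × 1.33333 ≈ 1440.00 mg.

1440 mg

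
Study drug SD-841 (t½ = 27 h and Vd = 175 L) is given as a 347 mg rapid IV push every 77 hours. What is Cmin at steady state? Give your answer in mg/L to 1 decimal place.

k = ln2/t½ = ln2/27 ≈ 0.025672 h⁻¹; fraction remaining f = e^(−kτ) = e^(−0.025672×77) ≈ 0.1385.
Accumulation ratio R = 1/(1 − f) ≈ 1/0.8615 ≈ 1.1608.
Each bolus raises the concentration by D/Vd = 347/175 ≈ 1.983 mg/L.
Cmax,ss = C₀/(1 − f) ≈ 1.983/0.8615 ≈ 2.302 mg/L.
Steady-state trough Cmin,ss = Cmax,ss·f ≈ 2.302 × 0.1385 ≈ 0.319 mg/L.

0.3 mg/L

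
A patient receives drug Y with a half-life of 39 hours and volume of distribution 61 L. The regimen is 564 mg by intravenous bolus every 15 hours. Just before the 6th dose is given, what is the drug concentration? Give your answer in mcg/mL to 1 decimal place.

22.3 mcg/mL

f = (1/2)^(τ/t½) = (1/2)^(15/39) ≈ 0.7660.
C₀ = D/Vd = 564/61 ≈ 9.246 mcg/mL.
Before the 6th dose, 5 doses have been given. Superposition: Cmin = C₀·(f + f² + … + f^5).
≈ 9.246 × (0.7660 + 0.5868 + 0.4495 + 0.3443 + 0.2637) ≈ 9.246 × 2.4103 ≈ 22.286 mcg/mL.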